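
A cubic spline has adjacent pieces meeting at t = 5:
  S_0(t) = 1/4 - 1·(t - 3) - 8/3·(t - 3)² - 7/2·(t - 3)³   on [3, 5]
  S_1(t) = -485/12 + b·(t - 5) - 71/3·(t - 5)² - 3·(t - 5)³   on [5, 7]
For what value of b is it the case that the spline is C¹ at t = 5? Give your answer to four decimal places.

-53.6667

S_0'(t) = -1 - 16/3·(t - 3) - 21/2·(t - 3)², so S_0'(5) = -161/3. On the right, S_1'(5) = b, so b = -161/3.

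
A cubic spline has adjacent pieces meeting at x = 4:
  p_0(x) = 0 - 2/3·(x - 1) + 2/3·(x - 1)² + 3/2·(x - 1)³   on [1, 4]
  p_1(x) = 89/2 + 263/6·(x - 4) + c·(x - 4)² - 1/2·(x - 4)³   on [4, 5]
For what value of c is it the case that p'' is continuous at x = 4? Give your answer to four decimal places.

p_0''(x) = 4/3 + 9·(x - 1), so p_0''(4) = 85/3. On the right, p_1''(4) = 2c, so c = 85/6.

14.1667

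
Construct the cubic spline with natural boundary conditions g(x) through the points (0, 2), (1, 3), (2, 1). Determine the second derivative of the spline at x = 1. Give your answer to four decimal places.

Write σ_i for g''(x_i). With h_i = 1, 1 and divided differences Δ_i = 1, -2, the continuity of g' gives the tridiagonal system
  1·σ_0 + 4·σ_1 + 1·σ_2 = 6(Δ_1 - Δ_0) = -18
Natural end conditions: σ_0 = σ_2 = 0.
Solving: σ_0 = 0, σ_1 = -9/2, σ_2 = 0.

-4.5000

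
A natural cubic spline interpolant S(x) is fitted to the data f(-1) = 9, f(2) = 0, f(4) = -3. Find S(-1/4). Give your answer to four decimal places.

With M_i denoting the second derivative at x_i, h_i = 3, 2, and Δ_i = (y_(i+1) − y_i)/h_i = -3, -3/2:
  3·M_0 + 10·M_1 + 2·M_2 = 6(Δ_1 - Δ_0) = 9
Natural end conditions: M_0 = M_2 = 0.
Hence M_0 = 0, M_1 = 9/10, M_2 = 0.
On [-1, 2], S(x) = 9 - 69/20·(x + 1) + 0·(x + 1)² + 1/20·(x + 1)³.
With (x + 1) = 3/4: S(-1/4) = 1647/256.

6.4336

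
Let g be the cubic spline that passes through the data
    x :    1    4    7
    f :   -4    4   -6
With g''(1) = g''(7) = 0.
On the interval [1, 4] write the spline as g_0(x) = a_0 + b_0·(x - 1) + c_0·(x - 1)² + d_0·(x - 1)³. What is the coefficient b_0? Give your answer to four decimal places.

Write M_i for g''(x_i). With h_i = 3, 3 and divided differences Δ_i = 8/3, -10/3, the continuity of g' gives the tridiagonal system
  3·M_0 + 12·M_1 + 3·M_2 = 6(Δ_1 - Δ_0) = -36
Natural end conditions: M_0 = M_2 = 0.
Solving: M_0 = 0, M_1 = -3, M_2 = 0.
On [1, 4], with g_0(x) = a_0 + b_0·(x - 1) + c_0·(x - 1)² + d_0·(x - 1)³: c_0 = M_0/2 = 0, d_0 = (M_1 - M_0)/(6h_0) = -1/6, b_0 = Δ_0 - h_0(2M_0 + M_1)/6 = 25/6.

4.1667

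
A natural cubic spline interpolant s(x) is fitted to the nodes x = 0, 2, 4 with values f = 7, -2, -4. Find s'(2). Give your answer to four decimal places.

-2.7500

Put M_i = s'' at the i-th knot. Here h = (2, 2) and Δ = (-9/2, -1), so the interior equations h_(i-1)·M_(i-1) + 2(h_(i-1)+h_i)·M_i + h_i·M_(i+1) = 6(Δ_i − Δ_(i-1)) read
  2·M_0 + 8·M_1 + 2·M_2 = 6(Δ_1 - Δ_0) = 21
Natural end conditions: M_0 = M_2 = 0.
Hence M_0 = 0, M_1 = 21/8, M_2 = 0.
On [2, 4], s'(x) = b_1 + 2c_1·(x - 2) + 3d_1·(x - 2)² with b_1 = Δ_1 - h_1(2M_1 + M_2)/6 = -11/4, c_1 = M_1/2 = 21/16, d_1 = (M_2 - M_1)/(6h_1) = -7/32. So s'(2) = -11/4.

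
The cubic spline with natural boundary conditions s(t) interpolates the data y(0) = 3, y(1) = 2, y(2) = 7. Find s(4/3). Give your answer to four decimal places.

Let M_i = s''(x_i). Step sizes h_i = 1, 1; slopes of the chords Δ_i = (y_(i+1) - y_i)/h_i = -1, 5.
  1·M_0 + 4·M_1 + 1·M_2 = 6(Δ_1 - Δ_0) = 36
Natural end conditions: M_0 = M_2 = 0.
Forward elimination and back-substitution give M_0 = 0, M_1 = 9, M_2 = 0.
On [1, 2], s(t) = 2 + 2·(t - 1) + 9/2·(t - 1)² - 3/2·(t - 1)³.
With (t - 1) = 1/3: s(4/3) = 28/9.

3.1111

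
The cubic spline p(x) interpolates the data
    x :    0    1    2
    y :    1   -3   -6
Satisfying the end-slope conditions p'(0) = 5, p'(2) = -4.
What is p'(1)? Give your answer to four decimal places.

-5.5000

Let M_i = p''(x_i). Step sizes h_i = 1, 1; slopes of the chords Δ_i = (y_(i+1) - y_i)/h_i = -4, -3.
  1·M_0 + 4·M_1 + 1·M_2 = 6(Δ_1 - Δ_0) = 6
Clamped end conditions give two more equations: 2h_0·M_0 + h_0·M_1 = 6(Δ_0 - p'(0)) = -54 and h_1·M_1 + 2h_1·M_2 = 6(p'(2) - Δ_1) = -6.
Hence M_0 = -33, M_1 = 12, M_2 = -9.
On [1, 2], p'(x) = b_1 + 2c_1·(x - 1) + 3d_1·(x - 1)² with b_1 = Δ_1 - h_1(2M_1 + M_2)/6 = -11/2, c_1 = M_1/2 = 6, d_1 = (M_2 - M_1)/(6h_1) = -7/2. So p'(1) = -11/2.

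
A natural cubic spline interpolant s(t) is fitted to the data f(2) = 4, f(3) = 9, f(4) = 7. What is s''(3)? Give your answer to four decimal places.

-10.5000

Let M_i = s''(x_i). Step sizes h_i = 1, 1; slopes of the chords Δ_i = (y_(i+1) - y_i)/h_i = 5, -2.
  1·M_0 + 4·M_1 + 1·M_2 = 6(Δ_1 - Δ_0) = -42
Natural end conditions: M_0 = M_2 = 0.
Forward elimination and back-substitution give M_0 = 0, M_1 = -21/2, M_2 = 0.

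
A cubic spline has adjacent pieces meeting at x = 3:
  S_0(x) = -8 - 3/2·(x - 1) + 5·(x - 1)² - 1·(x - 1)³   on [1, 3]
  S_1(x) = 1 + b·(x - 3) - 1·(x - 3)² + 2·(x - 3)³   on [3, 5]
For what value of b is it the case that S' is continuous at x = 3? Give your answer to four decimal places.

S_0'(x) = -3/2 + 10·(x - 1) - 3·(x - 1)², so S_0'(3) = 13/2. On the right, S_1'(3) = b, so b = 13/2.

6.5000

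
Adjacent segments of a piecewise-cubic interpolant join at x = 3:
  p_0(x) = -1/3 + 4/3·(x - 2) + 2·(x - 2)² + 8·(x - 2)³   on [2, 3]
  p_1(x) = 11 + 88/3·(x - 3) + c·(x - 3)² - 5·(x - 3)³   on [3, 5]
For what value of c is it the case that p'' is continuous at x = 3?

26

p_0''(x) = 4 + 48·(x - 2), so p_0''(3) = 52. On the right, p_1''(3) = 2c, so c = 26.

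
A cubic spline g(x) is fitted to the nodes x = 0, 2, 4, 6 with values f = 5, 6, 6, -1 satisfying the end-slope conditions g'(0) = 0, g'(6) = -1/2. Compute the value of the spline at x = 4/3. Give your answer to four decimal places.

With M_i denoting the second derivative at x_i, h_i = 2, 2, 2, and Δ_i = (y_(i+1) − y_i)/h_i = 1/2, 0, -7/2:
  2·M_0 + 8·M_1 + 2·M_2 = 6(Δ_1 - Δ_0) = -3
  2·M_1 + 8·M_2 + 2·M_3 = 6(Δ_2 - Δ_1) = -21
Clamped end conditions give two more equations: 2h_0·M_0 + h_0·M_1 = 6(Δ_0 - g'(0)) = 3 and h_2·M_2 + 2h_2·M_3 = 6(g'(6) - Δ_2) = 18.
Forward elimination and back-substitution give M_0 = 13/30, M_1 = 19/30, M_2 = -67/15, M_3 = 101/15.
On [0, 2], g(x) = 5 + 0·x + 13/60·x² + 1/60·x³.
With x = 4/3: g(4/3) = 2197/405.

5.4247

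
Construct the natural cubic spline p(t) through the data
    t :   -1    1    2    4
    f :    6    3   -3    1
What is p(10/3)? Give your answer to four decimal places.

-2.1111

Write M_i for p''(x_i). With h_i = 2, 1, 2 and divided differences Δ_i = -3/2, -6, 2, the continuity of p' gives the tridiagonal system
  2·M_0 + 6·M_1 + 1·M_2 = 6(Δ_1 - Δ_0) = -27
  1·M_1 + 6·M_2 + 2·M_3 = 6(Δ_2 - Δ_1) = 48
Natural end conditions: M_0 = M_3 = 0.
Solving: M_0 = 0, M_1 = -6, M_2 = 9, M_3 = 0.
On [2, 4], p(t) = -3 - 4·(t - 2) + 9/2·(t - 2)² - 3/4·(t - 2)³.
With (t - 2) = 4/3: p(10/3) = -19/9.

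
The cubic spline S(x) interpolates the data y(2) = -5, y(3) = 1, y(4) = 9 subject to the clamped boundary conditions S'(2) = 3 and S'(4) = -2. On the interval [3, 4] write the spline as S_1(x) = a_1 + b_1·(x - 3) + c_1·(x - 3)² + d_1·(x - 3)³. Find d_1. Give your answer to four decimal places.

-7.7500

With m_i denoting the second derivative at x_i, h_i = 1, 1, and Δ_i = (y_(i+1) − y_i)/h_i = 6, 8:
  1·m_0 + 4·m_1 + 1·m_2 = 6(Δ_1 - Δ_0) = 12
Clamped end conditions give two more equations: 2h_0·m_0 + h_0·m_1 = 6(Δ_0 - S'(2)) = 18 and h_1·m_1 + 2h_1·m_2 = 6(S'(4) - Δ_1) = -60.
Hence m_0 = 7/2, m_1 = 11, m_2 = -71/2.
On [3, 4], with S_1(x) = a_1 + b_1·(x - 3) + c_1·(x - 3)² + d_1·(x - 3)³: c_1 = m_1/2 = 11/2, d_1 = (m_2 - m_1)/(6h_1) = -31/4, b_1 = Δ_1 - h_1(2m_1 + m_2)/6 = 41/4.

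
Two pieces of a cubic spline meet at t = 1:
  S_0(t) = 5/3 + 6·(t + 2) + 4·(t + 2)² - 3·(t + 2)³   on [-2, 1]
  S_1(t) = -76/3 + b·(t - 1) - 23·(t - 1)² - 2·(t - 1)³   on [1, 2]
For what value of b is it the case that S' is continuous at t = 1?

S_0'(t) = 6 + 8·(t + 2) - 9·(t + 2)², so S_0'(1) = -51. On the right, S_1'(1) = b, so b = -51.

-51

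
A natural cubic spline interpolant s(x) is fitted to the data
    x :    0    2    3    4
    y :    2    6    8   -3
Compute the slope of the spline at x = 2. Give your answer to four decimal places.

Put σ_i = s'' at the i-th knot. Here h = (2, 1, 1) and Δ = (2, 2, -11), so the interior equations h_(i-1)·σ_(i-1) + 2(h_(i-1)+h_i)·σ_i + h_i·σ_(i+1) = 6(Δ_i − Δ_(i-1)) read
  2·σ_0 + 6·σ_1 + 1·σ_2 = 6(Δ_1 - Δ_0) = 0
  1·σ_1 + 4·σ_2 + 1·σ_3 = 6(Δ_2 - Δ_1) = -78
Natural end conditions: σ_0 = σ_3 = 0.
Solving: σ_0 = 0, σ_1 = 78/23, σ_2 = -468/23, σ_3 = 0.
On [2, 3], s'(x) = b_1 + 2c_1·(x - 2) + 3d_1·(x - 2)² with b_1 = Δ_1 - h_1(2σ_1 + σ_2)/6 = 98/23, c_1 = σ_1/2 = 39/23, d_1 = (σ_2 - σ_1)/(6h_1) = -91/23. So s'(2) = 98/23.

4.2609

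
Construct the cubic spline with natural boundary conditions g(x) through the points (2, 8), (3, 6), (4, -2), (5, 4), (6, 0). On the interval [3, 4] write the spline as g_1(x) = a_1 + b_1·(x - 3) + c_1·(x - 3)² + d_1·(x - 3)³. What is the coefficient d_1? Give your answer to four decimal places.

7.9286

Write σ_i for g''(x_i). With h_i = 1, 1, 1, 1 and divided differences Δ_i = -2, -8, 6, -4, the continuity of g' gives the tridiagonal system
  1·σ_0 + 4·σ_1 + 1·σ_2 = 6(Δ_1 - Δ_0) = -36
  1·σ_1 + 4·σ_2 + 1·σ_3 = 6(Δ_2 - Δ_1) = 84
  1·σ_2 + 4·σ_3 + 1·σ_4 = 6(Δ_3 - Δ_2) = -60
Natural end conditions: σ_0 = σ_4 = 0.
Hence σ_0 = 0, σ_1 = -117/7, σ_2 = 216/7, σ_3 = -159/7, σ_4 = 0.
On [3, 4], with g_1(x) = a_1 + b_1·(x - 3) + c_1·(x - 3)² + d_1·(x - 3)³: c_1 = σ_1/2 = -117/14, d_1 = (σ_2 - σ_1)/(6h_1) = 111/14, b_1 = Δ_1 - h_1(2σ_1 + σ_2)/6 = -53/7.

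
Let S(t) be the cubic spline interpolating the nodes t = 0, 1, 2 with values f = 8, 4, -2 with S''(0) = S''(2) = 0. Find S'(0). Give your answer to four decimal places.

-3.5000

With M_i denoting the second derivative at x_i, h_i = 1, 1, and Δ_i = (y_(i+1) − y_i)/h_i = -4, -6:
  1·M_0 + 4·M_1 + 1·M_2 = 6(Δ_1 - Δ_0) = -12
Natural end conditions: M_0 = M_2 = 0.
Hence M_0 = 0, M_1 = -3, M_2 = 0.
On [0, 1], S'(t) = b_0 + 2c_0·t + 3d_0·t² with b_0 = Δ_0 - h_0(2M_0 + M_1)/6 = -7/2, c_0 = M_0/2 = 0, d_0 = (M_1 - M_0)/(6h_0) = -1/2. So S'(0) = -7/2.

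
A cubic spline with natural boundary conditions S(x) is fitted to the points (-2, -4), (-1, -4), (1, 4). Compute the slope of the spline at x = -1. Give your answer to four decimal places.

Put M_i = S'' at the i-th knot. Here h = (1, 2) and Δ = (0, 4), so the interior equations h_(i-1)·M_(i-1) + 2(h_(i-1)+h_i)·M_i + h_i·M_(i+1) = 6(Δ_i − Δ_(i-1)) read
  1·M_0 + 6·M_1 + 2·M_2 = 6(Δ_1 - Δ_0) = 24
Natural end conditions: M_0 = M_2 = 0.
Forward elimination and back-substitution give M_0 = 0, M_1 = 4, M_2 = 0.
On [-1, 1], S'(x) = b_1 + 2c_1·(x + 1) + 3d_1·(x + 1)² with b_1 = Δ_1 - h_1(2M_1 + M_2)/6 = 4/3, c_1 = M_1/2 = 2, d_1 = (M_2 - M_1)/(6h_1) = -1/3. So S'(-1) = 4/3.

1.3333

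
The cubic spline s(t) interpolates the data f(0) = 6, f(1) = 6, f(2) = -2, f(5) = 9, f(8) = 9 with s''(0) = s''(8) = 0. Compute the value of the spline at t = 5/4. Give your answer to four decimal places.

4.3389

Write M_i for s''(x_i). With h_i = 1, 1, 3, 3 and divided differences Δ_i = 0, -8, 11/3, 0, the continuity of s' gives the tridiagonal system
  1·M_0 + 4·M_1 + 1·M_2 = 6(Δ_1 - Δ_0) = -48
  1·M_1 + 8·M_2 + 3·M_3 = 6(Δ_2 - Δ_1) = 70
  3·M_2 + 12·M_3 + 3·M_4 = 6(Δ_3 - Δ_2) = -22
Natural end conditions: M_0 = M_4 = 0.
Forward elimination and back-substitution give M_0 = 0, M_1 = -121/8, M_2 = 25/2, M_3 = -119/24, M_4 = 0.
On [1, 2], s(t) = 6 - 121/24·(t - 1) - 121/16·(t - 1)² + 221/48·(t - 1)³.
With (t - 1) = 1/4: s(5/4) = 4443/1024.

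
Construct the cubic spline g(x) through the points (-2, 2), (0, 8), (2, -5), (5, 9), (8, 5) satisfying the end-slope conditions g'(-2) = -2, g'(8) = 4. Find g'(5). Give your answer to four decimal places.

Let σ_i = g''(x_i). Step sizes h_i = 2, 2, 3, 3; slopes of the chords Δ_i = (y_(i+1) - y_i)/h_i = 3, -13/2, 14/3, -4/3.
  2·σ_0 + 8·σ_1 + 2·σ_2 = 6(Δ_1 - Δ_0) = -57
  2·σ_1 + 10·σ_2 + 3·σ_3 = 6(Δ_2 - Δ_1) = 67
  3·σ_2 + 12·σ_3 + 3·σ_4 = 6(Δ_3 - Δ_2) = -36
Clamped end conditions give two more equations: 2h_0·σ_0 + h_0·σ_1 = 6(Δ_0 - g'(-2)) = 30 and h_3·σ_3 + 2h_3·σ_4 = 6(g'(8) - Δ_3) = 32.
Forward elimination and back-substitution give σ_0 = 287/20, σ_1 = -137/10, σ_2 = 239/20, σ_3 = -251/30, σ_4 = 571/60.
On [5, 8], g'(x) = b_3 + 2c_3·(x - 5) + 3d_3·(x - 5)² with b_3 = Δ_3 - h_3(2σ_3 + σ_4)/6 = 91/40, c_3 = σ_3/2 = -251/60, d_3 = (σ_4 - σ_3)/(6h_3) = 1073/1080. So g'(5) = 91/40.

2.2750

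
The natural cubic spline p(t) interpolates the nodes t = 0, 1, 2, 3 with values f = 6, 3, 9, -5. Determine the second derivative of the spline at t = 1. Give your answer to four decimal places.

Let σ_i = p''(x_i). Step sizes h_i = 1, 1, 1; slopes of the chords Δ_i = (y_(i+1) - y_i)/h_i = -3, 6, -14.
  1·σ_0 + 4·σ_1 + 1·σ_2 = 6(Δ_1 - Δ_0) = 54
  1·σ_1 + 4·σ_2 + 1·σ_3 = 6(Δ_2 - Δ_1) = -120
Natural end conditions: σ_0 = σ_3 = 0.
Solving the tridiagonal system: σ_0 = 0, σ_1 = 112/5, σ_2 = -178/5, σ_3 = 0.

22.4000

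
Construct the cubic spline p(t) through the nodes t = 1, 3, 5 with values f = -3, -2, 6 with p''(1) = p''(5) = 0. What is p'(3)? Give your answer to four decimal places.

2.2500

Put M_i = p'' at the i-th knot. Here h = (2, 2) and Δ = (1/2, 4), so the interior equations h_(i-1)·M_(i-1) + 2(h_(i-1)+h_i)·M_i + h_i·M_(i+1) = 6(Δ_i − Δ_(i-1)) read
  2·M_0 + 8·M_1 + 2·M_2 = 6(Δ_1 - Δ_0) = 21
Natural end conditions: M_0 = M_2 = 0.
Forward elimination and back-substitution give M_0 = 0, M_1 = 21/8, M_2 = 0.
On [3, 5], p'(t) = b_1 + 2c_1·(t - 3) + 3d_1·(t - 3)² with b_1 = Δ_1 - h_1(2M_1 + M_2)/6 = 9/4, c_1 = M_1/2 = 21/16, d_1 = (M_2 - M_1)/(6h_1) = -7/32. So p'(3) = 9/4.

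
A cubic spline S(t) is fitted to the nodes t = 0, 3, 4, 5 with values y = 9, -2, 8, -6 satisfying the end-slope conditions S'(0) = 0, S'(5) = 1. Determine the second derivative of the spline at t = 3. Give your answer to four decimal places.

Write σ_i for S''(x_i). With h_i = 3, 1, 1 and divided differences Δ_i = -11/3, 10, -14, the continuity of S' gives the tridiagonal system
  3·σ_0 + 8·σ_1 + 1·σ_2 = 6(Δ_1 - Δ_0) = 82
  1·σ_1 + 4·σ_2 + 1·σ_3 = 6(Δ_2 - Δ_1) = -144
Clamped end conditions give two more equations: 2h_0·σ_0 + h_0·σ_1 = 6(Δ_0 - S'(0)) = -22 and h_2·σ_2 + 2h_2·σ_3 = 6(S'(5) - Δ_2) = 90.
Forward elimination and back-substitution give σ_0 = -1348/87, σ_1 = 686/29, σ_2 = -1762/29, σ_3 = 2186/29.

23.6552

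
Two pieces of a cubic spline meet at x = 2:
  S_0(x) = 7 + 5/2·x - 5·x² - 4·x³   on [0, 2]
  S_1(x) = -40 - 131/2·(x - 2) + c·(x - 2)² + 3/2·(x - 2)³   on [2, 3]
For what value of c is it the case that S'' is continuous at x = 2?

-29

S_0''(x) = -10 - 24·x, so S_0''(2) = -58. On the right, S_1''(2) = 2c, so c = -29.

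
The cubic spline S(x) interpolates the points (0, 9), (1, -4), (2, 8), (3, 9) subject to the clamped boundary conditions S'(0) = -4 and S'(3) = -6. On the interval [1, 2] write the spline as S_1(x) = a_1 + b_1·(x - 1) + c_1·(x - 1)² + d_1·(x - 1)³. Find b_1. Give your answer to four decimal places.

With M_i denoting the second derivative at x_i, h_i = 1, 1, 1, and Δ_i = (y_(i+1) − y_i)/h_i = -13, 12, 1:
  1·M_0 + 4·M_1 + 1·M_2 = 6(Δ_1 - Δ_0) = 150
  1·M_1 + 4·M_2 + 1·M_3 = 6(Δ_2 - Δ_1) = -66
Clamped end conditions give two more equations: 2h_0·M_0 + h_0·M_1 = 6(Δ_0 - S'(0)) = -54 and h_2·M_2 + 2h_2·M_3 = 6(S'(3) - Δ_2) = -42.
Forward elimination and back-substitution give M_0 = -848/15, M_1 = 886/15, M_2 = -446/15, M_3 = -92/15.
On [1, 2], with S_1(x) = a_1 + b_1·(x - 1) + c_1·(x - 1)² + d_1·(x - 1)³: c_1 = M_1/2 = 443/15, d_1 = (M_2 - M_1)/(6h_1) = -74/5, b_1 = Δ_1 - h_1(2M_1 + M_2)/6 = -41/15.

-2.7333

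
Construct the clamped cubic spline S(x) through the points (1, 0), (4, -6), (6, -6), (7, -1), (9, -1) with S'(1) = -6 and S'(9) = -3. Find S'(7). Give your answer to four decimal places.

4.2417

With m_i denoting the second derivative at x_i, h_i = 3, 2, 1, 2, and Δ_i = (y_(i+1) − y_i)/h_i = -2, 0, 5, 0:
  3·m_0 + 10·m_1 + 2·m_2 = 6(Δ_1 - Δ_0) = 12
  2·m_1 + 6·m_2 + 1·m_3 = 6(Δ_2 - Δ_1) = 30
  1·m_2 + 6·m_3 + 2·m_4 = 6(Δ_3 - Δ_2) = -30
Clamped end conditions give two more equations: 2h_0·m_0 + h_0·m_1 = 6(Δ_0 - S'(1)) = 24 and h_3·m_3 + 2h_3·m_4 = 6(S'(9) - Δ_3) = -18.
Solving the tridiagonal system: m_0 = 718/151, m_1 = -228/151, m_2 = 969/151, m_3 = -828/151, m_4 = -531/302.
On [7, 9], S'(x) = b_3 + 2c_3·(x - 7) + 3d_3·(x - 7)² with b_3 = Δ_3 - h_3(2m_3 + m_4)/6 = 1281/302, c_3 = m_3/2 = -414/151, d_3 = (m_4 - m_3)/(6h_3) = 375/1208. So S'(7) = 1281/302.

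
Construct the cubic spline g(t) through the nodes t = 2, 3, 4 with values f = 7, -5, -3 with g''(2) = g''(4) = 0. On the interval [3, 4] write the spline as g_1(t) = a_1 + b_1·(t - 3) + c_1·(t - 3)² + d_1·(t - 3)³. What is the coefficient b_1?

Let σ_i = g''(x_i). Step sizes h_i = 1, 1; slopes of the chords Δ_i = (y_(i+1) - y_i)/h_i = -12, 2.
  1·σ_0 + 4·σ_1 + 1·σ_2 = 6(Δ_1 - Δ_0) = 84
Natural end conditions: σ_0 = σ_2 = 0.
Hence σ_0 = 0, σ_1 = 21, σ_2 = 0.
On [3, 4], with g_1(t) = a_1 + b_1·(t - 3) + c_1·(t - 3)² + d_1·(t - 3)³: c_1 = σ_1/2 = 21/2, d_1 = (σ_2 - σ_1)/(6h_1) = -7/2, b_1 = Δ_1 - h_1(2σ_1 + σ_2)/6 = -5.

-5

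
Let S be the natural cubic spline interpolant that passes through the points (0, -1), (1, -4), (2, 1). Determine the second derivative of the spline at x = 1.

12

With m_i denoting the second derivative at x_i, h_i = 1, 1, and Δ_i = (y_(i+1) − y_i)/h_i = -3, 5:
  1·m_0 + 4·m_1 + 1·m_2 = 6(Δ_1 - Δ_0) = 48
Natural end conditions: m_0 = m_2 = 0.
Forward elimination and back-substitution give m_0 = 0, m_1 = 12, m_2 = 0.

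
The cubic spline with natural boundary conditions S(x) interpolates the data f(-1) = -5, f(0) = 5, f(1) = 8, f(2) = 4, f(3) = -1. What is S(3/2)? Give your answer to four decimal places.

Put m_i = S'' at the i-th knot. Here h = (1, 1, 1, 1) and Δ = (10, 3, -4, -5), so the interior equations h_(i-1)·m_(i-1) + 2(h_(i-1)+h_i)·m_i + h_i·m_(i+1) = 6(Δ_i − Δ_(i-1)) read
  1·m_0 + 4·m_1 + 1·m_2 = 6(Δ_1 - Δ_0) = -42
  1·m_1 + 4·m_2 + 1·m_3 = 6(Δ_2 - Δ_1) = -42
  1·m_2 + 4·m_3 + 1·m_4 = 6(Δ_3 - Δ_2) = -6
Natural end conditions: m_0 = m_4 = 0.
Forward elimination and back-substitution give m_0 = 0, m_1 = -117/14, m_2 = -60/7, m_3 = 9/14, m_4 = 0.
On [1, 2], S(x) = 8 - 5/4·(x - 1) - 30/7·(x - 1)² + 43/28·(x - 1)³.
With (x - 1) = 1/2: S(3/2) = 1455/224.

6.4955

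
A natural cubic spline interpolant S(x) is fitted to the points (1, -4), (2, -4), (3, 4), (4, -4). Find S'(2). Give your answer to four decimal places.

6.4000

Write M_i for S''(x_i). With h_i = 1, 1, 1 and divided differences Δ_i = 0, 8, -8, the continuity of S' gives the tridiagonal system
  1·M_0 + 4·M_1 + 1·M_2 = 6(Δ_1 - Δ_0) = 48
  1·M_1 + 4·M_2 + 1·M_3 = 6(Δ_2 - Δ_1) = -96
Natural end conditions: M_0 = M_3 = 0.
Forward elimination and back-substitution give M_0 = 0, M_1 = 96/5, M_2 = -144/5, M_3 = 0.
On [2, 3], S'(x) = b_1 + 2c_1·(x - 2) + 3d_1·(x - 2)² with b_1 = Δ_1 - h_1(2M_1 + M_2)/6 = 32/5, c_1 = M_1/2 = 48/5, d_1 = (M_2 - M_1)/(6h_1) = -8. So S'(2) = 32/5.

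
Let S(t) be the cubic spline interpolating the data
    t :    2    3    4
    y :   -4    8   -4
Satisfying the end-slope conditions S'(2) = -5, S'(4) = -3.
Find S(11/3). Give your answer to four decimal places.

With M_i denoting the second derivative at x_i, h_i = 1, 1, and Δ_i = (y_(i+1) − y_i)/h_i = 12, -12:
  1·M_0 + 4·M_1 + 1·M_2 = 6(Δ_1 - Δ_0) = -144
Clamped end conditions give two more equations: 2h_0·M_0 + h_0·M_1 = 6(Δ_0 - S'(2)) = 102 and h_1·M_1 + 2h_1·M_2 = 6(S'(4) - Δ_1) = 54.
Forward elimination and back-substitution give M_0 = 88, M_1 = -74, M_2 = 64.
On [3, 4], S(t) = 8 + 2·(t - 3) - 37·(t - 3)² + 23·(t - 3)³.
With (t - 3) = 2/3: S(11/3) = -8/27.

-0.2963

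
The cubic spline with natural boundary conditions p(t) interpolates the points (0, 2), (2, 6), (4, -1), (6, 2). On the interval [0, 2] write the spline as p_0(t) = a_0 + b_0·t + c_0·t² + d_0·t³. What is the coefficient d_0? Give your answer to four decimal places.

With M_i denoting the second derivative at x_i, h_i = 2, 2, 2, and Δ_i = (y_(i+1) − y_i)/h_i = 2, -7/2, 3/2:
  2·M_0 + 8·M_1 + 2·M_2 = 6(Δ_1 - Δ_0) = -33
  2·M_1 + 8·M_2 + 2·M_3 = 6(Δ_2 - Δ_1) = 30
Natural end conditions: M_0 = M_3 = 0.
Hence M_0 = 0, M_1 = -27/5, M_2 = 51/10, M_3 = 0.
On [0, 2], with p_0(t) = a_0 + b_0·t + c_0·t² + d_0·t³: c_0 = M_0/2 = 0, d_0 = (M_1 - M_0)/(6h_0) = -9/20, b_0 = Δ_0 - h_0(2M_0 + M_1)/6 = 19/5.

-0.4500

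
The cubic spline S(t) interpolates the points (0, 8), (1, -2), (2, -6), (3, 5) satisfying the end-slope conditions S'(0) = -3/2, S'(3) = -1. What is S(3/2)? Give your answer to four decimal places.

-6.6042

Put m_i = S'' at the i-th knot. Here h = (1, 1, 1) and Δ = (-10, -4, 11), so the interior equations h_(i-1)·m_(i-1) + 2(h_(i-1)+h_i)·m_i + h_i·m_(i+1) = 6(Δ_i − Δ_(i-1)) read
  1·m_0 + 4·m_1 + 1·m_2 = 6(Δ_1 - Δ_0) = 36
  1·m_1 + 4·m_2 + 1·m_3 = 6(Δ_2 - Δ_1) = 90
Clamped end conditions give two more equations: 2h_0·m_0 + h_0·m_1 = 6(Δ_0 - S'(0)) = -51 and h_2·m_2 + 2h_2·m_3 = 6(S'(3) - Δ_2) = -72.
Solving the tridiagonal system: m_0 = -442/15, m_1 = 119/15, m_2 = 506/15, m_3 = -793/15.
On [1, 2], S(t) = -2 - 184/15·(t - 1) + 119/30·(t - 1)² + 43/10·(t - 1)³.
With (t - 1) = 1/2: S(3/2) = -317/48.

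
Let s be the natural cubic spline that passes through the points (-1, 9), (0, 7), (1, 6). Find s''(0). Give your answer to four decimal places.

Let M_i = s''(x_i). Step sizes h_i = 1, 1; slopes of the chords Δ_i = (y_(i+1) - y_i)/h_i = -2, -1.
  1·M_0 + 4·M_1 + 1·M_2 = 6(Δ_1 - Δ_0) = 6
Natural end conditions: M_0 = M_2 = 0.
Forward elimination and back-substitution give M_0 = 0, M_1 = 3/2, M_2 = 0.

1.5000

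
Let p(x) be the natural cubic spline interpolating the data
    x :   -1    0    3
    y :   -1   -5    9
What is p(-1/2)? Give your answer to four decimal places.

With M_i denoting the second derivative at x_i, h_i = 1, 3, and Δ_i = (y_(i+1) − y_i)/h_i = -4, 14/3:
  1·M_0 + 8·M_1 + 3·M_2 = 6(Δ_1 - Δ_0) = 52
Natural end conditions: M_0 = M_2 = 0.
Hence M_0 = 0, M_1 = 13/2, M_2 = 0.
On [-1, 0], p(x) = -1 - 61/12·(x + 1) + 0·(x + 1)² + 13/12·(x + 1)³.
With (x + 1) = 1/2: p(-1/2) = -109/32.

-3.4063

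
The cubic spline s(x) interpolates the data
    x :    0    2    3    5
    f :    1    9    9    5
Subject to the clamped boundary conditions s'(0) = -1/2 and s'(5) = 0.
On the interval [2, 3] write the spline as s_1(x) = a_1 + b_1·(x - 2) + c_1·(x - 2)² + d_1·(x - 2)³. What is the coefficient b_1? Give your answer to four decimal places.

2.7188

Put M_i = s'' at the i-th knot. Here h = (2, 1, 2) and Δ = (4, 0, -2), so the interior equations h_(i-1)·M_(i-1) + 2(h_(i-1)+h_i)·M_i + h_i·M_(i+1) = 6(Δ_i − Δ_(i-1)) read
  2·M_0 + 6·M_1 + 1·M_2 = 6(Δ_1 - Δ_0) = -24
  1·M_1 + 6·M_2 + 2·M_3 = 6(Δ_2 - Δ_1) = -12
Clamped end conditions give two more equations: 2h_0·M_0 + h_0·M_1 = 6(Δ_0 - s'(0)) = 27 and h_2·M_2 + 2h_2·M_3 = 6(s'(5) - Δ_2) = 12.
Forward elimination and back-substitution give M_0 = 329/32, M_1 = -113/16, M_2 = -35/16, M_3 = 131/32.
On [2, 3], with s_1(x) = a_1 + b_1·(x - 2) + c_1·(x - 2)² + d_1·(x - 2)³: c_1 = M_1/2 = -113/32, d_1 = (M_2 - M_1)/(6h_1) = 13/16, b_1 = Δ_1 - h_1(2M_1 + M_2)/6 = 87/32.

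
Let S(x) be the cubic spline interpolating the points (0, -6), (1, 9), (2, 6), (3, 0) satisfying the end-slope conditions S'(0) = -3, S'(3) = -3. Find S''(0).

78

Put M_i = S'' at the i-th knot. Here h = (1, 1, 1) and Δ = (15, -3, -6), so the interior equations h_(i-1)·M_(i-1) + 2(h_(i-1)+h_i)·M_i + h_i·M_(i+1) = 6(Δ_i − Δ_(i-1)) read
  1·M_0 + 4·M_1 + 1·M_2 = 6(Δ_1 - Δ_0) = -108
  1·M_1 + 4·M_2 + 1·M_3 = 6(Δ_2 - Δ_1) = -18
Clamped end conditions give two more equations: 2h_0·M_0 + h_0·M_1 = 6(Δ_0 - S'(0)) = 108 and h_2·M_2 + 2h_2·M_3 = 6(S'(3) - Δ_2) = 18.
Solving: M_0 = 78, M_1 = -48, M_2 = 6, M_3 = 6.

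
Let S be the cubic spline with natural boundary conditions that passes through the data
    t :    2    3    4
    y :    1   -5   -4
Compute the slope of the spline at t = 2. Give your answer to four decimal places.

Write m_i for S''(x_i). With h_i = 1, 1 and divided differences Δ_i = -6, 1, the continuity of S' gives the tridiagonal system
  1·m_0 + 4·m_1 + 1·m_2 = 6(Δ_1 - Δ_0) = 42
Natural end conditions: m_0 = m_2 = 0.
Solving the tridiagonal system: m_0 = 0, m_1 = 21/2, m_2 = 0.
On [2, 3], S'(t) = b_0 + 2c_0·(t - 2) + 3d_0·(t - 2)² with b_0 = Δ_0 - h_0(2m_0 + m_1)/6 = -31/4, c_0 = m_0/2 = 0, d_0 = (m_1 - m_0)/(6h_0) = 7/4. So S'(2) = -31/4.

-7.7500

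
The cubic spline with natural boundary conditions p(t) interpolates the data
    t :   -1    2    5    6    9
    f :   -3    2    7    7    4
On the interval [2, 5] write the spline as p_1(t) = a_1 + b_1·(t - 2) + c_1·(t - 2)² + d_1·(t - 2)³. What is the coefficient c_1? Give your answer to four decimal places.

Let M_i = p''(x_i). Step sizes h_i = 3, 3, 1, 3; slopes of the chords Δ_i = (y_(i+1) - y_i)/h_i = 5/3, 5/3, 0, -1.
  3·M_0 + 12·M_1 + 3·M_2 = 6(Δ_1 - Δ_0) = 0
  3·M_1 + 8·M_2 + 1·M_3 = 6(Δ_2 - Δ_1) = -10
  1·M_2 + 8·M_3 + 3·M_4 = 6(Δ_3 - Δ_2) = -6
Natural end conditions: M_0 = M_4 = 0.
Hence M_0 = 0, M_1 = 37/114, M_2 = -74/57, M_3 = -67/114, M_4 = 0.
On [2, 5], with p_1(t) = a_1 + b_1·(t - 2) + c_1·(t - 2)² + d_1·(t - 2)³: c_1 = M_1/2 = 37/228, d_1 = (M_2 - M_1)/(6h_1) = -185/2052, b_1 = Δ_1 - h_1(2M_1 + M_2)/6 = 227/114.

0.1623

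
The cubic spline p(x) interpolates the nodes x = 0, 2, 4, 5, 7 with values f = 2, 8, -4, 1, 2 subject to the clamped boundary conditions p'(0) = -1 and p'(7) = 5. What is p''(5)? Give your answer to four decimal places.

-11.6557

Put M_i = p'' at the i-th knot. Here h = (2, 2, 1, 2) and Δ = (3, -6, 5, 1/2), so the interior equations h_(i-1)·M_(i-1) + 2(h_(i-1)+h_i)·M_i + h_i·M_(i+1) = 6(Δ_i − Δ_(i-1)) read
  2·M_0 + 8·M_1 + 2·M_2 = 6(Δ_1 - Δ_0) = -54
  2·M_1 + 6·M_2 + 1·M_3 = 6(Δ_2 - Δ_1) = 66
  1·M_2 + 6·M_3 + 2·M_4 = 6(Δ_3 - Δ_2) = -27
Clamped end conditions give two more equations: 2h_0·M_0 + h_0·M_1 = 6(Δ_0 - p'(0)) = 24 and h_3·M_3 + 2h_3·M_4 = 6(p'(7) - Δ_3) = 27.
Solving the tridiagonal system: M_0 = 1617/122, M_1 = -885/61, M_2 = 2169/122, M_3 = -711/61, M_4 = 3069/244.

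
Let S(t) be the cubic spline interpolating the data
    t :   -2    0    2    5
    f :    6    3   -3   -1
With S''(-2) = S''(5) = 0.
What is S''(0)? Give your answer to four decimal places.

Write m_i for S''(x_i). With h_i = 2, 2, 3 and divided differences Δ_i = -3/2, -3, 2/3, the continuity of S' gives the tridiagonal system
  2·m_0 + 8·m_1 + 2·m_2 = 6(Δ_1 - Δ_0) = -9
  2·m_1 + 10·m_2 + 3·m_3 = 6(Δ_2 - Δ_1) = 22
Natural end conditions: m_0 = m_3 = 0.
Forward elimination and back-substitution give m_0 = 0, m_1 = -67/38, m_2 = 97/38, m_3 = 0.

-1.7632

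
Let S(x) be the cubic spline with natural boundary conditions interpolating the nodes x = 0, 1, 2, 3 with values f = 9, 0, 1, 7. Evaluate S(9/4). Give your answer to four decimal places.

Let σ_i = S''(x_i). Step sizes h_i = 1, 1, 1; slopes of the chords Δ_i = (y_(i+1) - y_i)/h_i = -9, 1, 6.
  1·σ_0 + 4·σ_1 + 1·σ_2 = 6(Δ_1 - Δ_0) = 60
  1·σ_1 + 4·σ_2 + 1·σ_3 = 6(Δ_2 - Δ_1) = 30
Natural end conditions: σ_0 = σ_3 = 0.
Solving the tridiagonal system: σ_0 = 0, σ_1 = 14, σ_2 = 4, σ_3 = 0.
On [2, 3], S(x) = 1 + 14/3·(x - 2) + 2·(x - 2)² - 2/3·(x - 2)³.
With (x - 2) = 1/4: S(9/4) = 73/32.

2.2813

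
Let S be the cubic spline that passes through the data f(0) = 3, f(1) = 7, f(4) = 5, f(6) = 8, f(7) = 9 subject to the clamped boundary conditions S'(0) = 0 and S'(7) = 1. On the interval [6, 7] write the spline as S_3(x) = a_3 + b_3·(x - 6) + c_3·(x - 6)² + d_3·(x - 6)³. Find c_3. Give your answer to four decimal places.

-0.9505

With M_i denoting the second derivative at x_i, h_i = 1, 3, 2, 1, and Δ_i = (y_(i+1) − y_i)/h_i = 4, -2/3, 3/2, 1:
  1·M_0 + 8·M_1 + 3·M_2 = 6(Δ_1 - Δ_0) = -28
  3·M_1 + 10·M_2 + 2·M_3 = 6(Δ_2 - Δ_1) = 13
  2·M_2 + 6·M_3 + 1·M_4 = 6(Δ_3 - Δ_2) = -3
Clamped end conditions give two more equations: 2h_0·M_0 + h_0·M_1 = 6(Δ_0 - S'(0)) = 24 and h_3·M_3 + 2h_3·M_4 = 6(S'(7) - Δ_3) = 0.
Forward elimination and back-substitution give M_0 = 2281/148, M_1 = -505/74, M_2 = 1655/444, M_3 = -211/111, M_4 = 211/222.
On [6, 7], with S_3(x) = a_3 + b_3·(x - 6) + c_3·(x - 6)² + d_3·(x - 6)³: c_3 = M_3/2 = -211/222, d_3 = (M_4 - M_3)/(6h_3) = 211/444, b_3 = Δ_3 - h_3(2M_3 + M_4)/6 = 655/444.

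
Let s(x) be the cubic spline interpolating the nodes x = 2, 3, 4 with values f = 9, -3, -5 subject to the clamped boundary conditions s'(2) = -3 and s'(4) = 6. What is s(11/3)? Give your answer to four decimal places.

-6.2037

Let m_i = s''(x_i). Step sizes h_i = 1, 1; slopes of the chords Δ_i = (y_(i+1) - y_i)/h_i = -12, -2.
  1·m_0 + 4·m_1 + 1·m_2 = 6(Δ_1 - Δ_0) = 60
Clamped end conditions give two more equations: 2h_0·m_0 + h_0·m_1 = 6(Δ_0 - s'(2)) = -54 and h_1·m_1 + 2h_1·m_2 = 6(s'(4) - Δ_1) = 48.
Hence m_0 = -75/2, m_1 = 21, m_2 = 27/2.
On [3, 4], s(x) = -3 - 45/4·(x - 3) + 21/2·(x - 3)² - 5/4·(x - 3)³.
With (x - 3) = 2/3: s(11/3) = -335/54.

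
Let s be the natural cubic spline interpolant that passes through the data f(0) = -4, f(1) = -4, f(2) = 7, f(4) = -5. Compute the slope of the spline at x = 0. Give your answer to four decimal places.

Let M_i = s''(x_i). Step sizes h_i = 1, 1, 2; slopes of the chords Δ_i = (y_(i+1) - y_i)/h_i = 0, 11, -6.
  1·M_0 + 4·M_1 + 1·M_2 = 6(Δ_1 - Δ_0) = 66
  1·M_1 + 6·M_2 + 2·M_3 = 6(Δ_2 - Δ_1) = -102
Natural end conditions: M_0 = M_3 = 0.
Hence M_0 = 0, M_1 = 498/23, M_2 = -474/23, M_3 = 0.
On [0, 1], s'(x) = b_0 + 2c_0·x + 3d_0·x² with b_0 = Δ_0 - h_0(2M_0 + M_1)/6 = -83/23, c_0 = M_0/2 = 0, d_0 = (M_1 - M_0)/(6h_0) = 83/23. So s'(0) = -83/23.

-3.6087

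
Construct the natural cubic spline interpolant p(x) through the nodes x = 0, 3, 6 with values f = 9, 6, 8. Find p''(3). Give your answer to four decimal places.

0.8333

Let m_i = p''(x_i). Step sizes h_i = 3, 3; slopes of the chords Δ_i = (y_(i+1) - y_i)/h_i = -1, 2/3.
  3·m_0 + 12·m_1 + 3·m_2 = 6(Δ_1 - Δ_0) = 10
Natural end conditions: m_0 = m_2 = 0.
Hence m_0 = 0, m_1 = 5/6, m_2 = 0.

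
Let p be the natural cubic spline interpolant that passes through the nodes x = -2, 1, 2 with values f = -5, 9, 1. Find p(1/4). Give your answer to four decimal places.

10.1758

Write M_i for p''(x_i). With h_i = 3, 1 and divided differences Δ_i = 14/3, -8, the continuity of p' gives the tridiagonal system
  3·M_0 + 8·M_1 + 1·M_2 = 6(Δ_1 - Δ_0) = -76
Natural end conditions: M_0 = M_2 = 0.
Solving: M_0 = 0, M_1 = -19/2, M_2 = 0.
On [-2, 1], p(x) = -5 + 113/12·(x + 2) + 0·(x + 2)² - 19/36·(x + 2)³.
With (x + 2) = 9/4: p(1/4) = 2605/256.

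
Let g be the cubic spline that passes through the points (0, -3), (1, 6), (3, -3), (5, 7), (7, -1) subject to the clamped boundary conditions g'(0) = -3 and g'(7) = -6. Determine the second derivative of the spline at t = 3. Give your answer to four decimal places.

Put M_i = g'' at the i-th knot. Here h = (1, 2, 2, 2) and Δ = (9, -9/2, 5, -4), so the interior equations h_(i-1)·M_(i-1) + 2(h_(i-1)+h_i)·M_i + h_i·M_(i+1) = 6(Δ_i − Δ_(i-1)) read
  1·M_0 + 6·M_1 + 2·M_2 = 6(Δ_1 - Δ_0) = -81
  2·M_1 + 8·M_2 + 2·M_3 = 6(Δ_2 - Δ_1) = 57
  2·M_2 + 8·M_3 + 2·M_4 = 6(Δ_3 - Δ_2) = -54
Clamped end conditions give two more equations: 2h_0·M_0 + h_0·M_1 = 6(Δ_0 - g'(0)) = 72 and h_3·M_3 + 2h_3·M_4 = 6(g'(7) - Δ_3) = -12.
Hence M_0 = 4275/86, M_1 = -1179/43, M_2 = 2907/172, M_3 = -1005/86, M_4 = 489/172.

16.9012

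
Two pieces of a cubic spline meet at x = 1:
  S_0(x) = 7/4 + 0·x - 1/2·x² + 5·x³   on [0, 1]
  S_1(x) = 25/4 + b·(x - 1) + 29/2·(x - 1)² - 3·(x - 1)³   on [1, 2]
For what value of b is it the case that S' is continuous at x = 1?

14

S_0'(x) = 0 - 1·x + 15·x², so S_0'(1) = 14. On the right, S_1'(1) = b, so b = 14.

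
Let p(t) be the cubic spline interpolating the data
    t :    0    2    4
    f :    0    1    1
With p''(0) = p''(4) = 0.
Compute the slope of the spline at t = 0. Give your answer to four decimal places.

0.6250

Write M_i for p''(x_i). With h_i = 2, 2 and divided differences Δ_i = 1/2, 0, the continuity of p' gives the tridiagonal system
  2·M_0 + 8·M_1 + 2·M_2 = 6(Δ_1 - Δ_0) = -3
Natural end conditions: M_0 = M_2 = 0.
Hence M_0 = 0, M_1 = -3/8, M_2 = 0.
On [0, 2], p'(t) = b_0 + 2c_0·t + 3d_0·t² with b_0 = Δ_0 - h_0(2M_0 + M_1)/6 = 5/8, c_0 = M_0/2 = 0, d_0 = (M_1 - M_0)/(6h_0) = -1/32. So p'(0) = 5/8.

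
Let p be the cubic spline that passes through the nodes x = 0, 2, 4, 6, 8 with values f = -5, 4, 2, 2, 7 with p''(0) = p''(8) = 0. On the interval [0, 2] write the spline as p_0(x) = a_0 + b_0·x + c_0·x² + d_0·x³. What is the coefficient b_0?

6

Put m_i = p'' at the i-th knot. Here h = (2, 2, 2, 2) and Δ = (9/2, -1, 0, 5/2), so the interior equations h_(i-1)·m_(i-1) + 2(h_(i-1)+h_i)·m_i + h_i·m_(i+1) = 6(Δ_i − Δ_(i-1)) read
  2·m_0 + 8·m_1 + 2·m_2 = 6(Δ_1 - Δ_0) = -33
  2·m_1 + 8·m_2 + 2·m_3 = 6(Δ_2 - Δ_1) = 6
  2·m_2 + 8·m_3 + 2·m_4 = 6(Δ_3 - Δ_2) = 15
Natural end conditions: m_0 = m_4 = 0.
Solving: m_0 = 0, m_1 = -9/2, m_2 = 3/2, m_3 = 3/2, m_4 = 0.
On [0, 2], with p_0(x) = a_0 + b_0·x + c_0·x² + d_0·x³: c_0 = m_0/2 = 0, d_0 = (m_1 - m_0)/(6h_0) = -3/8, b_0 = Δ_0 - h_0(2m_0 + m_1)/6 = 6.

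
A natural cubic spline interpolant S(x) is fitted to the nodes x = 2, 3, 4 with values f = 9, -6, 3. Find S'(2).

-21

Put m_i = S'' at the i-th knot. Here h = (1, 1) and Δ = (-15, 9), so the interior equations h_(i-1)·m_(i-1) + 2(h_(i-1)+h_i)·m_i + h_i·m_(i+1) = 6(Δ_i − Δ_(i-1)) read
  1·m_0 + 4·m_1 + 1·m_2 = 6(Δ_1 - Δ_0) = 144
Natural end conditions: m_0 = m_2 = 0.
Forward elimination and back-substitution give m_0 = 0, m_1 = 36, m_2 = 0.
On [2, 3], S'(x) = b_0 + 2c_0·(x - 2) + 3d_0·(x - 2)² with b_0 = Δ_0 - h_0(2m_0 + m_1)/6 = -21, c_0 = m_0/2 = 0, d_0 = (m_1 - m_0)/(6h_0) = 6. So S'(2) = -21.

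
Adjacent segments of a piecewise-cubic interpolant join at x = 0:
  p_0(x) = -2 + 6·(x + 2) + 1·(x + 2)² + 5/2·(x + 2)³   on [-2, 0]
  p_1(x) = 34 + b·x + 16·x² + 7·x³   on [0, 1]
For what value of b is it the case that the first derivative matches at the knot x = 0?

p_0'(x) = 6 + 2·(x + 2) + 15/2·(x + 2)², so p_0'(0) = 40. On the right, p_1'(0) = b, so b = 40.

40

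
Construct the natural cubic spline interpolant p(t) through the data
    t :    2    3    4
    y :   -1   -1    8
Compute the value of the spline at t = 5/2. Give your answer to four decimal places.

With m_i denoting the second derivative at x_i, h_i = 1, 1, and Δ_i = (y_(i+1) − y_i)/h_i = 0, 9:
  1·m_0 + 4·m_1 + 1·m_2 = 6(Δ_1 - Δ_0) = 54
Natural end conditions: m_0 = m_2 = 0.
Solving: m_0 = 0, m_1 = 27/2, m_2 = 0.
On [2, 3], p(t) = -1 - 9/4·(t - 2) + 0·(t - 2)² + 9/4·(t - 2)³.
With (t - 2) = 1/2: p(5/2) = -59/32.

-1.8438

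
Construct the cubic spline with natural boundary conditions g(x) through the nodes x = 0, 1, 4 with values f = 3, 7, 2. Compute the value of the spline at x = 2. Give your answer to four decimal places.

Put σ_i = g'' at the i-th knot. Here h = (1, 3) and Δ = (4, -5/3), so the interior equations h_(i-1)·σ_(i-1) + 2(h_(i-1)+h_i)·σ_i + h_i·σ_(i+1) = 6(Δ_i − Δ_(i-1)) read
  1·σ_0 + 8·σ_1 + 3·σ_2 = 6(Δ_1 - Δ_0) = -34
Natural end conditions: σ_0 = σ_2 = 0.
Forward elimination and back-substitution give σ_0 = 0, σ_1 = -17/4, σ_2 = 0.
On [1, 4], g(x) = 7 + 31/12·(x - 1) - 17/8·(x - 1)² + 17/72·(x - 1)³.
With (x - 1) = 1: g(2) = 277/36.

7.6944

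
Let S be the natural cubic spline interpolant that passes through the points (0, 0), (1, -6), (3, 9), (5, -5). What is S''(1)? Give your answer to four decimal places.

18.6818

Let m_i = S''(x_i). Step sizes h_i = 1, 2, 2; slopes of the chords Δ_i = (y_(i+1) - y_i)/h_i = -6, 15/2, -7.
  1·m_0 + 6·m_1 + 2·m_2 = 6(Δ_1 - Δ_0) = 81
  2·m_1 + 8·m_2 + 2·m_3 = 6(Δ_2 - Δ_1) = -87
Natural end conditions: m_0 = m_3 = 0.
Solving the tridiagonal system: m_0 = 0, m_1 = 411/22, m_2 = -171/11, m_3 = 0.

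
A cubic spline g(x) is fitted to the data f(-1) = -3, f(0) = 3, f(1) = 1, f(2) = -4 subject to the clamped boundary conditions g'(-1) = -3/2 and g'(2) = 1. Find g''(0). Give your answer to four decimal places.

With m_i denoting the second derivative at x_i, h_i = 1, 1, 1, and Δ_i = (y_(i+1) − y_i)/h_i = 6, -2, -5:
  1·m_0 + 4·m_1 + 1·m_2 = 6(Δ_1 - Δ_0) = -48
  1·m_1 + 4·m_2 + 1·m_3 = 6(Δ_2 - Δ_1) = -18
Clamped end conditions give two more equations: 2h_0·m_0 + h_0·m_1 = 6(Δ_0 - g'(-1)) = 45 and h_2·m_2 + 2h_2·m_3 = 6(g'(2) - Δ_2) = 36.
Forward elimination and back-substitution give m_0 = 478/15, m_1 = -281/15, m_2 = -74/15, m_3 = 307/15.

-18.7333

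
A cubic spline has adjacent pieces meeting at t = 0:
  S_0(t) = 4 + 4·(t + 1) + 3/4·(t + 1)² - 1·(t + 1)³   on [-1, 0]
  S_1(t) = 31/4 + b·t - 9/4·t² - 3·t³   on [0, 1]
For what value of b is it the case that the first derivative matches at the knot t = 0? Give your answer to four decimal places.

2.5000

S_0'(t) = 4 + 3/2·(t + 1) - 3·(t + 1)², so S_0'(0) = 5/2. On the right, S_1'(0) = b, so b = 5/2.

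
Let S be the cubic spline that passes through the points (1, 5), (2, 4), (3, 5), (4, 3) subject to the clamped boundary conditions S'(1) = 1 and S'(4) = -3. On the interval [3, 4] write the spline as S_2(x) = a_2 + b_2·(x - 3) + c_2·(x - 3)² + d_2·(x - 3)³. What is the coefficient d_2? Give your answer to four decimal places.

Put σ_i = S'' at the i-th knot. Here h = (1, 1, 1) and Δ = (-1, 1, -2), so the interior equations h_(i-1)·σ_(i-1) + 2(h_(i-1)+h_i)·σ_i + h_i·σ_(i+1) = 6(Δ_i − Δ_(i-1)) read
  1·σ_0 + 4·σ_1 + 1·σ_2 = 6(Δ_1 - Δ_0) = 12
  1·σ_1 + 4·σ_2 + 1·σ_3 = 6(Δ_2 - Δ_1) = -18
Clamped end conditions give two more equations: 2h_0·σ_0 + h_0·σ_1 = 6(Δ_0 - S'(1)) = -12 and h_2·σ_2 + 2h_2·σ_3 = 6(S'(4) - Δ_2) = -6.
Hence σ_0 = -142/15, σ_1 = 104/15, σ_2 = -94/15, σ_3 = 2/15.
On [3, 4], with S_2(x) = a_2 + b_2·(x - 3) + c_2·(x - 3)² + d_2·(x - 3)³: c_2 = σ_2/2 = -47/15, d_2 = (σ_3 - σ_2)/(6h_2) = 16/15, b_2 = Δ_2 - h_2(2σ_2 + σ_3)/6 = 1/15.

1.0667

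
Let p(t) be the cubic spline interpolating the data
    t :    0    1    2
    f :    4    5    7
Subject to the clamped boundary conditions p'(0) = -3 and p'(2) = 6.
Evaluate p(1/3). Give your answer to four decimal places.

Write σ_i for p''(x_i). With h_i = 1, 1 and divided differences Δ_i = 1, 2, the continuity of p' gives the tridiagonal system
  1·σ_0 + 4·σ_1 + 1·σ_2 = 6(Δ_1 - Δ_0) = 6
Clamped end conditions give two more equations: 2h_0·σ_0 + h_0·σ_1 = 6(Δ_0 - p'(0)) = 24 and h_1·σ_1 + 2h_1·σ_2 = 6(p'(2) - Δ_1) = 24.
Solving: σ_0 = 15, σ_1 = -6, σ_2 = 15.
On [0, 1], p(t) = 4 - 3·t + 15/2·t² - 7/2·t³.
With t = 1/3: p(1/3) = 100/27.

3.7037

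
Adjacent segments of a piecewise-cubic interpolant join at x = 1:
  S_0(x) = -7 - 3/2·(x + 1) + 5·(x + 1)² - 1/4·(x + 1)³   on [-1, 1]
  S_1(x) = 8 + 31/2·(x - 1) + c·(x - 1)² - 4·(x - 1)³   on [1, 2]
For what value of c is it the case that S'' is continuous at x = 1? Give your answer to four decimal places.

3.5000

S_0''(x) = 10 - 3/2·(x + 1), so S_0''(1) = 7. On the right, S_1''(1) = 2c, so c = 7/2.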